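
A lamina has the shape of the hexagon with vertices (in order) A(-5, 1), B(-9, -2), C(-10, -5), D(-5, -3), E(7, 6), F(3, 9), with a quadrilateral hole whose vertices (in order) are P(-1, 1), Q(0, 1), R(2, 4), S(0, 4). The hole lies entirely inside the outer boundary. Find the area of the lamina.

Outer boundary:
Σ = (19) + (25) + (5) + (-9) + (45) + (48) = 133
Area = |Σ|/2 = 66.5.
Hole:
Σ = (-1) + (-2) + (8) + (4) = 9
Area = |Σ|/2 = 4.5.
Net area = 66.5 − 4.5 = 62.

62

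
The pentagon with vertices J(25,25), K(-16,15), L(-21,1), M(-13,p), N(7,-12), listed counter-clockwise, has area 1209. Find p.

Write out the shoelace sum; only the two edges meeting at M involve p:
2·Area = [((-21)·p − (-13)·1) + ((-13)·(-12) − 7·p)] + 1549
       = -28·p + 1718 = 2418
⇒ p = -25.

-25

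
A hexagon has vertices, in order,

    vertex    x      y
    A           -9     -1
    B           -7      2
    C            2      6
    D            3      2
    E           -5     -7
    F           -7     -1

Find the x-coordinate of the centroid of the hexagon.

Apply the shoelace formula. First the cross-terms c_i = x_i·y_{i+1} − x_{i+1}·y_i:
  -25, -46, -14, -11, -44, -2  ⇒  2A = -142, A = -71.
Then Σ (x_i + x_{i+1})·c_i = 1142, so x̄ = 1142 / (6·(-71)) = -571/213.

-571/213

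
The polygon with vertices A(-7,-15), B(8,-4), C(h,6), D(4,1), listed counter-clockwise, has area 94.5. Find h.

14

The doubled signed area Σ (x_i y_{i+1} − x_{i+1} y_i) is linear in h.
With h=0 it equals 119; the coefficient of h is 5 (from the two edges through C).
So 5·h + 119 = 2·94.5 = 189 ⇒ h = 14.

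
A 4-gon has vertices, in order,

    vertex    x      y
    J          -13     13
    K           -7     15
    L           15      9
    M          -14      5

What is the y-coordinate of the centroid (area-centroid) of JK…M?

2279/231

Apply Gauss's area formula. First the cross-terms c_i = x_i·y_{i+1} − x_{i+1}·y_i:
  -104, -288, 201, -117  ⇒  2A = -308, A = -154.
Then Σ (y_i + y_{i+1})·c_i = -9116, so ȳ = -9116 / (6·(-154)) = 2279/231.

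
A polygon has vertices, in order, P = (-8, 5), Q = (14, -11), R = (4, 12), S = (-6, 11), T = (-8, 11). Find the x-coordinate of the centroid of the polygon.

Apply the shoelace (surveyor's) formula. First the cross-terms c_i = x_i·y_{i+1} − x_{i+1}·y_i:
  18, 212, 116, 22, 48  ⇒  2A = 416, A = 208.
Then Σ (x_i + x_{i+1})·c_i = 2616, so x̄ = 2616 / (6·208) = 109/52.

109/52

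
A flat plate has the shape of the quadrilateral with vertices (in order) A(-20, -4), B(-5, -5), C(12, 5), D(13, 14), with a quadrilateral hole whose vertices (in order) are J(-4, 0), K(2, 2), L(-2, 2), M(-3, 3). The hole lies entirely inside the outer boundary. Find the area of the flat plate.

217

Outer boundary:
Σ = (80) + (35) + (103) + (228) = 446
Area = |Σ|/2 = 223.
Hole:
Apply the shoelace (surveyor's) formula: 2A = Σ (x_i·y_{i+1} − x_{i+1}·y_i), indices taken mod 4.
Cross-terms: -8, 8, 0, 12  ⇒  Σ = 12
Area = |Σ|/2 = 6.
Net area = 223 − 6 = 217.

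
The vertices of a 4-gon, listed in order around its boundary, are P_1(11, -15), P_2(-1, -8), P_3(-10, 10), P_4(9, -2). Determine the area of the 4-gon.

188

Apply the shoelace formula: 2A = Σ (x_i·y_{i+1} − x_{i+1}·y_i), indices taken mod 4.
Σ = (-103) + (-90) + (-70) + (-113) = -376
Area = |Σ|/2 = 188.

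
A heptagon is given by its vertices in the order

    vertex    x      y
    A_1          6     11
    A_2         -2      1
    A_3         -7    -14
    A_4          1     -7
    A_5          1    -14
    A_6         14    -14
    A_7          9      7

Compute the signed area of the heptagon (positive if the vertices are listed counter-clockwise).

291

Σ = (28) + (35) + (63) + (-7) + (182) + (224) + (57) = 582
Signed area = Σ/2 = 291 (positive ⇒ counter-clockwise traversal).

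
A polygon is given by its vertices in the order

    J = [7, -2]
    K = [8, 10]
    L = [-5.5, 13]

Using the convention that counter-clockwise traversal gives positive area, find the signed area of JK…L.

Apply the shoelace (surveyor's) formula: 2A = Σ (x_i·y_{i+1} − x_{i+1}·y_i), indices taken mod 3.
Cross-terms: 86, 159, -80  ⇒  Σ = 165
Signed area = Σ/2 = 82.5 (positive ⇒ counter-clockwise traversal).

82.5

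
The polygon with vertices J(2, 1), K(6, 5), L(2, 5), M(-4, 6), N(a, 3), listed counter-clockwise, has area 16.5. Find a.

1

Write out the shoelace sum; only the two edges meeting at N involve a:
2·Area = [((-4)·3 − a·6) + (a·1 − 2·3)] + 56
       = -5·a + 38 = 33
⇒ a = 1.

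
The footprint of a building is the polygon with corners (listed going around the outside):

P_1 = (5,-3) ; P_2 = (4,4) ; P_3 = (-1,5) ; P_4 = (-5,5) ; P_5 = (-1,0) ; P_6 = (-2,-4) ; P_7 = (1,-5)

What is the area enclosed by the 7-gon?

60.5

Σ = (32) + (24) + (20) + (5) + (4) + (14) + (22) = 121
Area = |Σ|/2 = 60.5.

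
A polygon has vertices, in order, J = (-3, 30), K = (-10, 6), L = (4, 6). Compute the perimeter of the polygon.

64

|JK| = √((-7)² + (-24)²) = √625 = 25
|KL| = √((14)² + (0)²) = √196 = 14
|LJ| = √((-7)² + (24)²) = √625 = 25
Perimeter = 25 + 14 + 25 = 64.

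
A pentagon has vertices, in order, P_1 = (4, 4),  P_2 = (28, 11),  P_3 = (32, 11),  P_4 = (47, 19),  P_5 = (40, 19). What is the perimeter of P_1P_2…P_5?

92

|P_1P_2| = √((24)² + (7)²) = √625 = 25
|P_2P_3| = √((4)² + (0)²) = √16 = 4
|P_3P_4| = √((15)² + (8)²) = √289 = 17
|P_4P_5| = √((-7)² + (0)²) = √49 = 7
|P_5P_1| = √((-36)² + (-15)²) = √1521 = 39
Perimeter = 25 + 4 + 17 + 7 + 39 = 92.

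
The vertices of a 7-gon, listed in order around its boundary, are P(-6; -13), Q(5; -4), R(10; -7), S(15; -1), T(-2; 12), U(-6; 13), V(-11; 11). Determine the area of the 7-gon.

349.5

Apply Gauss's area formula: 2A = Σ (x_i·y_{i+1} − x_{i+1}·y_i), indices taken mod 7.
Σ = (89) + (5) + (95) + (178) + (46) + (77) + (209) = 699
Area = |Σ|/2 = 349.5.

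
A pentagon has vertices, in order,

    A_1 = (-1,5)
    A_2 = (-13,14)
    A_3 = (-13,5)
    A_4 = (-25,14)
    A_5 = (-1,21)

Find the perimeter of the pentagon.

80

|A_1A_2| = √((-12)² + (9)²) = √225 = 15
|A_2A_3| = √((0)² + (-9)²) = √81 = 9
|A_3A_4| = √((-12)² + (9)²) = √225 = 15
|A_4A_5| = √((24)² + (7)²) = √625 = 25
|A_5A_1| = √((0)² + (-16)²) = √256 = 16
Perimeter = 15 + 9 + 15 + 25 + 16 = 80.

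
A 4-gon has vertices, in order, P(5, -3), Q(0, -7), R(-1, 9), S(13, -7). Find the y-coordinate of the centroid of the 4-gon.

-1/3

Apply the shoelace (surveyor's) formula. First the cross-terms c_i = x_i·y_{i+1} − x_{i+1}·y_i:
  -35, -7, -110, -4  ⇒  2A = -156, A = -78.
Then Σ (y_i + y_{i+1})·c_i = 156, so ȳ = 156 / (6·(-78)) = -1/3.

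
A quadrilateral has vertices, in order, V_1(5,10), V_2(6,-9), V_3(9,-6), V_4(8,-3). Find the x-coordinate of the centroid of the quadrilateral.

Apply the shoelace (surveyor's) formula. First the cross-terms c_i = x_i·y_{i+1} − x_{i+1}·y_i:
  -105, 45, 21, 95  ⇒  2A = 56, A = 28.
Then Σ (x_i + x_{i+1})·c_i = 1112, so x̄ = 1112 / (6·28) = 139/21.

139/21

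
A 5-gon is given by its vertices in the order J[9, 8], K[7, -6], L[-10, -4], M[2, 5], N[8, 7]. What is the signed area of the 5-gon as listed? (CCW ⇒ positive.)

-132.5

Apply the shoelace (surveyor's) formula: 2A = Σ (x_i·y_{i+1} − x_{i+1}·y_i), indices taken mod 5.
Σ = (-110) + (-88) + (-42) + (-26) + (1) = -265
Signed area = Σ/2 = -132.5 (negative ⇒ clockwise traversal).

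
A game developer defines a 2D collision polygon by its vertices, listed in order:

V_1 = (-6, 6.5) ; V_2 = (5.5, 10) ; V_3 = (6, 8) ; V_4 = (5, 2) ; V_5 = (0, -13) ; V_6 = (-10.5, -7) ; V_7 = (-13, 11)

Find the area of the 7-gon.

283.125

Apply the surveyor's formula: 2A = Σ (x_i·y_{i+1} − x_{i+1}·y_i), indices taken mod 7.
Cross-terms: -95.75, -16, -28, -65, -136.5, -206.5, -18.5  ⇒  Σ = -566.25
Area = |Σ|/2 = 283.125.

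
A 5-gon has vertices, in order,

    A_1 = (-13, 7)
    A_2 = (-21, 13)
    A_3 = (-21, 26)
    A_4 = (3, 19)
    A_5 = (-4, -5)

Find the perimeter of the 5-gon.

|A_1A_2| = √((-8)² + (6)²) = √100 = 10
|A_2A_3| = √((0)² + (13)²) = √169 = 13
|A_3A_4| = √((24)² + (-7)²) = √625 = 25
|A_4A_5| = √((-7)² + (-24)²) = √625 = 25
|A_5A_1| = √((-9)² + (12)²) = √225 = 15
Perimeter = 10 + 13 + 25 + 25 + 15 = 88.

88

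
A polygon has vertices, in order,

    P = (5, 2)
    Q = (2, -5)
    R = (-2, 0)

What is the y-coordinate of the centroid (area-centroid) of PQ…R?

-1

Apply the shoelace (surveyor's) formula. First the cross-terms c_i = x_i·y_{i+1} − x_{i+1}·y_i:
  -29, -10, -4  ⇒  2A = -43, A = -21.5.
Then Σ (y_i + y_{i+1})·c_i = 129, so ȳ = 129 / (6·(-21.5)) = -1.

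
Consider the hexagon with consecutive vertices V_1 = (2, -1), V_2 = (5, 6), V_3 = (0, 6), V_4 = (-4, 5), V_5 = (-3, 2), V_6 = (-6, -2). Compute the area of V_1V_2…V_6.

53

Σ = (17) + (30) + (24) + (7) + (18) + (10) = 106
Area = |Σ|/2 = 53.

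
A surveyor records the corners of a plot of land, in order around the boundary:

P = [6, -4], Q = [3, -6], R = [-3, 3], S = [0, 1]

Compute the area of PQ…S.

Apply Gauss's area formula: 2A = Σ (x_i·y_{i+1} − x_{i+1}·y_i), indices taken mod 4.
P→Q: (6)(-6) − (3)(-4) = -24
Q→R: (3)(3) − (-3)(-6) = -9
R→S: (-3)(1) − (0)(3) = -3
S→P: (0)(-4) − (6)(1) = -6
Σ = -42
Area = |Σ|/2 = 21.

21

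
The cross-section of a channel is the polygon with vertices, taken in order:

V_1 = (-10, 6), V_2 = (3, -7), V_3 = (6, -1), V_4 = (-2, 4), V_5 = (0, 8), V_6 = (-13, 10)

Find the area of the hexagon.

Σ = (52) + (39) + (22) + (-16) + (104) + (22) = 223
Area = |Σ|/2 = 111.5.

111.5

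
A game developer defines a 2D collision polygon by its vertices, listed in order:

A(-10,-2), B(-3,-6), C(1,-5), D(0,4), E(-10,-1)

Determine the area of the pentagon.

Apply the shoelace (surveyor's) formula: 2A = Σ (x_i·y_{i+1} − x_{i+1}·y_i), indices taken mod 5.
A→B: (-10)(-6) − (-3)(-2) = 54
B→C: (-3)(-5) − (1)(-6) = 21
C→D: (1)(4) − (0)(-5) = 4
D→E: (0)(-1) − (-10)(4) = 40
E→A: (-10)(-2) − (-10)(-1) = 10
Σ = 129
Area = |Σ|/2 = 64.5.

64.5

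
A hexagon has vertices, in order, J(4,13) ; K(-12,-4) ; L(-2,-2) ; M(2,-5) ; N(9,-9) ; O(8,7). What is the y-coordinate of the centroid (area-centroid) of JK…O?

19/12

Apply the shoelace (surveyor's) formula. First the cross-terms c_i = x_i·y_{i+1} − x_{i+1}·y_i:
  140, 16, 14, 27, 135, 76  ⇒  2A = 408, A = 204.
Then Σ (y_i + y_{i+1})·c_i = 1938, so ȳ = 1938 / (6·204) = 19/12.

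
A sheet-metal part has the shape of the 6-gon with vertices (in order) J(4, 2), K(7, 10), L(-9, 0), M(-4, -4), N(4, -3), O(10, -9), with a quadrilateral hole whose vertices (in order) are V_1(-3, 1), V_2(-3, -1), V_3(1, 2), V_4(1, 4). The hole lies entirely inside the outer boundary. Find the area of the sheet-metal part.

107

Outer boundary:
Apply the shoelace (surveyor's) formula: 2A = Σ (x_i·y_{i+1} − x_{i+1}·y_i), indices taken mod 6.
Σ = (26) + (90) + (36) + (28) + (-6) + (56) = 230
Area = |Σ|/2 = 115.
Hole:
Apply Gauss's area formula: 2A = Σ (x_i·y_{i+1} − x_{i+1}·y_i), indices taken mod 4.
Σ = (6) + (-5) + (2) + (13) = 16
Area = |Σ|/2 = 8.
Net area = 115 − 8 = 107.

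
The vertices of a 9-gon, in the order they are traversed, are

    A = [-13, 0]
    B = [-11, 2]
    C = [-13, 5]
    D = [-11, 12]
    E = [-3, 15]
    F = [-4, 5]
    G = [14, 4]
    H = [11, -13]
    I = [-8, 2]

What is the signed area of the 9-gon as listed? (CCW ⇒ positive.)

Apply the shoelace formula: 2A = Σ (x_i·y_{i+1} − x_{i+1}·y_i), indices taken mod 9.
A→B: (-13)(2) − (-11)(0) = -26
B→C: (-11)(5) − (-13)(2) = -29
C→D: (-13)(12) − (-11)(5) = -101
D→E: (-11)(15) − (-3)(12) = -129
E→F: (-3)(5) − (-4)(15) = 45
F→G: (-4)(4) − (14)(5) = -86
G→H: (14)(-13) − (11)(4) = -226
H→I: (11)(2) − (-8)(-13) = -82
I→A: (-8)(0) − (-13)(2) = 26
Σ = -608
Signed area = Σ/2 = -304 (negative ⇒ clockwise traversal).

-304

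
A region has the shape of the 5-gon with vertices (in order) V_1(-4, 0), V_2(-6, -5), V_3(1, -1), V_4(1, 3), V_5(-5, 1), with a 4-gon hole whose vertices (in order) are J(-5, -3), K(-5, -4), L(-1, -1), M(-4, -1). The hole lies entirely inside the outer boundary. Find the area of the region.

22.5

Outer boundary:
Apply the shoelace formula: 2A = Σ (x_i·y_{i+1} − x_{i+1}·y_i), indices taken mod 5.
Σ = (20) + (11) + (4) + (16) + (4) = 55
Area = |Σ|/2 = 27.5.
Hole:
Apply the shoelace (surveyor's) formula: 2A = Σ (x_i·y_{i+1} − x_{i+1}·y_i), indices taken mod 4.
J→K: (-5)(-4) − (-5)(-3) = 5
K→L: (-5)(-1) − (-1)(-4) = 1
L→M: (-1)(-1) − (-4)(-1) = -3
M→J: (-4)(-3) − (-5)(-1) = 7
Σ = 10
Area = |Σ|/2 = 5.
Net area = 27.5 − 5 = 22.5.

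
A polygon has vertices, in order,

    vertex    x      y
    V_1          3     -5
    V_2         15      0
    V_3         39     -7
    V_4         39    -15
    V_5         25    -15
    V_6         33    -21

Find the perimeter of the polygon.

|V_1V_2| = √((12)² + (5)²) = √169 = 13
|V_2V_3| = √((24)² + (-7)²) = √625 = 25
|V_3V_4| = √((0)² + (-8)²) = √64 = 8
|V_4V_5| = √((-14)² + (0)²) = √196 = 14
|V_5V_6| = √((8)² + (-6)²) = √100 = 10
|V_6V_1| = √((-30)² + (16)²) = √1156 = 34
Perimeter = 13 + 25 + 8 + 14 + 10 + 34 = 104.

104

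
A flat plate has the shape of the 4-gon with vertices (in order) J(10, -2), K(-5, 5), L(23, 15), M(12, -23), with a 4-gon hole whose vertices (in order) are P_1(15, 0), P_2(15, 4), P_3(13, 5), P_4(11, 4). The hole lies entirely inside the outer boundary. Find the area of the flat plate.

316.5

Outer boundary:
Apply Gauss's area formula: 2A = Σ (x_i·y_{i+1} − x_{i+1}·y_i), indices taken mod 4.
Cross-terms: 40, -190, -709, 206  ⇒  Σ = -653
Area = |Σ|/2 = 326.5.
Hole:
Σ = (60) + (23) + (-3) + (-60) = 20
Area = |Σ|/2 = 10.
Net area = 326.5 − 10 = 316.5.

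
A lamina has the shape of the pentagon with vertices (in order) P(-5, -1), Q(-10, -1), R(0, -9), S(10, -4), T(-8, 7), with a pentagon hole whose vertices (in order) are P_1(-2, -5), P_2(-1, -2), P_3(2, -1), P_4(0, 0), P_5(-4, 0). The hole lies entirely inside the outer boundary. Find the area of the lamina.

Outer boundary:
P→Q: (-5)(-1) − (-10)(-1) = -5
Q→R: (-10)(-9) − (0)(-1) = 90
R→S: (0)(-4) − (10)(-9) = 90
S→T: (10)(7) − (-8)(-4) = 38
T→P: (-8)(-1) − (-5)(7) = 43
Σ = 256
Area = |Σ|/2 = 128.
Hole:
Cross-terms: -1, 5, 0, 0, 20  ⇒  Σ = 24
Area = |Σ|/2 = 12.
Net area = 128 − 12 = 116.

116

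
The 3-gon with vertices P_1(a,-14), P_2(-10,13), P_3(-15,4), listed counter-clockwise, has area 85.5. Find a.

-6

The doubled signed area Σ (x_i y_{i+1} − x_{i+1} y_i) is linear in a.
With a=0 it equals 225; the coefficient of a is 9 (from the two edges through P_1).
So 9·a + 225 = 2·85.5 = 171 ⇒ a = -6.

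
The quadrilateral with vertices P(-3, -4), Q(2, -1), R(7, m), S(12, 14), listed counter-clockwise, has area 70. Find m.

-3

The doubled signed area Σ (x_i y_{i+1} − x_{i+1} y_i) is linear in m.
With m=0 it equals 110; the coefficient of m is -10 (from the two edges through R).
So -10·m + 110 = 2·70 = 140 ⇒ m = -3.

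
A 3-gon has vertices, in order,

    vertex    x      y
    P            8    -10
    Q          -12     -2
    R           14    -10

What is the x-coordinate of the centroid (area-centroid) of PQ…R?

10/3

Apply the shoelace formula. First the cross-terms c_i = x_i·y_{i+1} − x_{i+1}·y_i:
  -136, 148, -60  ⇒  2A = -48, A = -24.
Then Σ (x_i + x_{i+1})·c_i = -480, so x̄ = -480 / (6·(-24)) = 10/3.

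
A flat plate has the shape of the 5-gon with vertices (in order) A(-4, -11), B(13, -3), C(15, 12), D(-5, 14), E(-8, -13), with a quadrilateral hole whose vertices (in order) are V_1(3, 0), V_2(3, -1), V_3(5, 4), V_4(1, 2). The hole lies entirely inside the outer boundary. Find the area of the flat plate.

Outer boundary:
A→B: (-4)(-3) − (13)(-11) = 155
B→C: (13)(12) − (15)(-3) = 201
C→D: (15)(14) − (-5)(12) = 270
D→E: (-5)(-13) − (-8)(14) = 177
E→A: (-8)(-11) − (-4)(-13) = 36
Σ = 839
Area = |Σ|/2 = 419.5.
Hole:
V_1→V_2: (3)(-1) − (3)(0) = -3
V_2→V_3: (3)(4) − (5)(-1) = 17
V_3→V_4: (5)(2) − (1)(4) = 6
V_4→V_1: (1)(0) − (3)(2) = -6
Σ = 14
Area = |Σ|/2 = 7.
Net area = 419.5 − 7 = 412.5.

412.5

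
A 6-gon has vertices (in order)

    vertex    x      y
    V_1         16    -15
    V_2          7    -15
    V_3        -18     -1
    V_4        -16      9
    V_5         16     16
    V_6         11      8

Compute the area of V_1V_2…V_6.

665.5

Apply Gauss's area formula: 2A = Σ (x_i·y_{i+1} − x_{i+1}·y_i), indices taken mod 6.
Σ = (-135) + (-277) + (-178) + (-400) + (-48) + (-293) = -1331
Area = |Σ|/2 = 665.5.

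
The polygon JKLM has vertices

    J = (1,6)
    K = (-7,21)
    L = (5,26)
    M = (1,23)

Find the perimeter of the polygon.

52

|JK| = √((-8)² + (15)²) = √289 = 17
|KL| = √((12)² + (5)²) = √169 = 13
|LM| = √((-4)² + (-3)²) = √25 = 5
|MJ| = √((0)² + (-17)²) = √289 = 17
Perimeter = 17 + 13 + 5 + 17 = 52.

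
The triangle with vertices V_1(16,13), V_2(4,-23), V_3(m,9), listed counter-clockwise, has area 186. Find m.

The doubled signed area Σ (x_i y_{i+1} − x_{i+1} y_i) is linear in m.
With m=0 it equals -528; the coefficient of m is 36 (from the two edges through V_3).
So 36·m + -528 = 2·186 = 372 ⇒ m = 25.

25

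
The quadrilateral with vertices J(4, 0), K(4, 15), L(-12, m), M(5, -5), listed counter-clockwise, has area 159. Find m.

Write out the shoelace sum; only the two edges meeting at L involve m:
2·Area = [(4·m − (-12)·15) + ((-12)·(-5) − 5·m)] + 80
       = -1·m + 320 = 318
⇒ m = 2.

2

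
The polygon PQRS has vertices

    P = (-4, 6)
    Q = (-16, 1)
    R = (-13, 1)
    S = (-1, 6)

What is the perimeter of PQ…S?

32

|PQ| = √((-12)² + (-5)²) = √169 = 13
|QR| = √((3)² + (0)²) = √9 = 3
|RS| = √((12)² + (5)²) = √169 = 13
|SP| = √((-3)² + (0)²) = √9 = 3
Perimeter = 13 + 3 + 13 + 3 = 32.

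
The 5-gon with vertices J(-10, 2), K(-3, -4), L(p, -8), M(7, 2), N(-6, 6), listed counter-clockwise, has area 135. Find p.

7

Write out the shoelace sum; only the two edges meeting at L involve p:
2·Area = [((-3)·(-8) − p·(-4)) + (p·2 − 7·(-8))] + 148
       = 6·p + 228 = 270
⇒ p = 7.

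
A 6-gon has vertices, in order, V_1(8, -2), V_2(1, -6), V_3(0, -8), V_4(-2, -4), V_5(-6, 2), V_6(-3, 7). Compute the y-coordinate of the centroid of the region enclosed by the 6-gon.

Apply the surveyor's formula. First the cross-terms c_i = x_i·y_{i+1} − x_{i+1}·y_i:
  -46, -8, -16, -28, -36, -50  ⇒  2A = -184, A = -92.
Then Σ (y_i + y_{i+1})·c_i = 154, so ȳ = 154 / (6·(-92)) = -77/276.

-77/276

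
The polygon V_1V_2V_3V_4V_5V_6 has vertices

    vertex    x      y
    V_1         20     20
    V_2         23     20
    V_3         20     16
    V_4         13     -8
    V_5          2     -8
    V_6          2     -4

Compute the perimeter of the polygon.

|V_1V_2| = √((3)² + (0)²) = √9 = 3
|V_2V_3| = √((-3)² + (-4)²) = √25 = 5
|V_3V_4| = √((-7)² + (-24)²) = √625 = 25
|V_4V_5| = √((-11)² + (0)²) = √121 = 11
|V_5V_6| = √((0)² + (4)²) = √16 = 4
|V_6V_1| = √((18)² + (24)²) = √900 = 30
Perimeter = 3 + 5 + 25 + 11 + 4 + 30 = 78.

78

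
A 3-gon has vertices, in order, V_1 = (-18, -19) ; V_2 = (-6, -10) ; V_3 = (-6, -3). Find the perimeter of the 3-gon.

42

|V_1V_2| = √((12)² + (9)²) = √225 = 15
|V_2V_3| = √((0)² + (7)²) = √49 = 7
|V_3V_1| = √((-12)² + (-16)²) = √400 = 20
Perimeter = 15 + 7 + 20 = 42.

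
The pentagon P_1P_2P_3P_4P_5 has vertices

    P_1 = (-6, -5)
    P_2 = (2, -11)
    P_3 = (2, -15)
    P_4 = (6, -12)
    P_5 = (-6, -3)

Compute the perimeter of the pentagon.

36

|P_1P_2| = √((8)² + (-6)²) = √100 = 10
|P_2P_3| = √((0)² + (-4)²) = √16 = 4
|P_3P_4| = √((4)² + (3)²) = √25 = 5
|P_4P_5| = √((-12)² + (9)²) = √225 = 15
|P_5P_1| = √((0)² + (-2)²) = √4 = 2
Perimeter = 10 + 4 + 5 + 15 + 2 = 36.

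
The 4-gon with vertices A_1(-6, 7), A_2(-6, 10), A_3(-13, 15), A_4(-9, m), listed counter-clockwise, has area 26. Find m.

6

The doubled signed area Σ (x_i y_{i+1} − x_{i+1} y_i) is linear in m.
With m=0 it equals 94; the coefficient of m is -7 (from the two edges through A_4).
So -7·m + 94 = 2·26 = 52 ⇒ m = 6.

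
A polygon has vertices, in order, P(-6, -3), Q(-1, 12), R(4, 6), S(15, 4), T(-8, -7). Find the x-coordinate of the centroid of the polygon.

31/21

Apply the shoelace formula. First the cross-terms c_i = x_i·y_{i+1} − x_{i+1}·y_i:
  -75, -54, -74, -73, -18  ⇒  2A = -294, A = -147.
Then Σ (x_i + x_{i+1})·c_i = -1302, so x̄ = -1302 / (6·(-147)) = 31/21.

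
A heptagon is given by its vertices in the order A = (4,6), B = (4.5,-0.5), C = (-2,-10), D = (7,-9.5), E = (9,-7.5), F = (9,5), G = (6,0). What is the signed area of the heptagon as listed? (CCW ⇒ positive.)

Cross-terms: -29, -46, 89, 33, 112.5, -30, 36  ⇒  Σ = 165.5
Signed area = Σ/2 = 82.75 (positive ⇒ counter-clockwise traversal).

82.75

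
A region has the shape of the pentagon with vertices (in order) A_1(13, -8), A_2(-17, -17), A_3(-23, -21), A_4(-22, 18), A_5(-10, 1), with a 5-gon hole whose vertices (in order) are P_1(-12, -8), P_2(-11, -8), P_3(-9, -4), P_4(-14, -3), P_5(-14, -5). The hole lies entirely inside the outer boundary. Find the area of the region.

505.5

Outer boundary:
Apply the shoelace formula: 2A = Σ (x_i·y_{i+1} − x_{i+1}·y_i), indices taken mod 5.
Σ = (-357) + (-34) + (-876) + (158) + (67) = -1042
Area = |Σ|/2 = 521.
Hole:
Cross-terms: 8, -28, -29, 28, 52  ⇒  Σ = 31
Area = |Σ|/2 = 15.5.
Net area = 521 − 15.5 = 505.5.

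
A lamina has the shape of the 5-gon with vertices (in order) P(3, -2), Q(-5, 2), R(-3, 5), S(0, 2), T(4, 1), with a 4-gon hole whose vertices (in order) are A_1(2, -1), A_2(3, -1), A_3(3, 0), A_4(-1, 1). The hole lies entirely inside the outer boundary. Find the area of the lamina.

21

Outer boundary:
Apply the shoelace (surveyor's) formula: 2A = Σ (x_i·y_{i+1} − x_{i+1}·y_i), indices taken mod 5.
Σ = (-4) + (-19) + (-6) + (-8) + (-11) = -48
Area = |Σ|/2 = 24.
Hole:
A_1→A_2: (2)(-1) − (3)(-1) = 1
A_2→A_3: (3)(0) − (3)(-1) = 3
A_3→A_4: (3)(1) − (-1)(0) = 3
A_4→A_1: (-1)(-1) − (2)(1) = -1
Σ = 6
Area = |Σ|/2 = 3.
Net area = 24 − 3 = 21.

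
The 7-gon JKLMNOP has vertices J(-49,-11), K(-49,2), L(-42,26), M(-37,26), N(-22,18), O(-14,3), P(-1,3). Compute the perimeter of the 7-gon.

140

|JK| = √((0)² + (13)²) = √169 = 13
|KL| = √((7)² + (24)²) = √625 = 25
|LM| = √((5)² + (0)²) = √25 = 5
|MN| = √((15)² + (-8)²) = √289 = 17
|NO| = √((8)² + (-15)²) = √289 = 17
|OP| = √((13)² + (0)²) = √169 = 13
|PJ| = √((-48)² + (-14)²) = √2500 = 50
Perimeter = 13 + 25 + 5 + 17 + 17 + 13 + 50 = 140.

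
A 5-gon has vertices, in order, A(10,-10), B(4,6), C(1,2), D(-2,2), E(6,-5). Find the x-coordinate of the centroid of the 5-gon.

Apply the shoelace (surveyor's) formula. First the cross-terms c_i = x_i·y_{i+1} − x_{i+1}·y_i:
  100, 2, 6, -2, -10  ⇒  2A = 96, A = 48.
Then Σ (x_i + x_{i+1})·c_i = 1236, so x̄ = 1236 / (6·48) = 103/24.

103/24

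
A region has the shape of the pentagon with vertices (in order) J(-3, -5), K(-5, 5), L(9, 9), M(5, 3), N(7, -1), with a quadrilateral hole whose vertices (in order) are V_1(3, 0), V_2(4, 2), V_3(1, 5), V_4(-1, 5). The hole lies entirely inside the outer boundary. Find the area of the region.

Outer boundary:
Σ = (-40) + (-90) + (-18) + (-26) + (-38) = -212
Area = |Σ|/2 = 106.
Hole:
Apply the shoelace (surveyor's) formula: 2A = Σ (x_i·y_{i+1} − x_{i+1}·y_i), indices taken mod 4.
Σ = (6) + (18) + (10) + (-15) = 19
Area = |Σ|/2 = 9.5.
Net area = 106 − 9.5 = 96.5.

96.5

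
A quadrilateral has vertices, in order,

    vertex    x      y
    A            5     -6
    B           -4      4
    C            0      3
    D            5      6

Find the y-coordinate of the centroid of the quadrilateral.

Apply the shoelace formula. First the cross-terms c_i = x_i·y_{i+1} − x_{i+1}·y_i:
  -4, -12, -15, -60  ⇒  2A = -91, A = -45.5.
Then Σ (y_i + y_{i+1})·c_i = -211, so ȳ = -211 / (6·(-45.5)) = 211/273.

211/273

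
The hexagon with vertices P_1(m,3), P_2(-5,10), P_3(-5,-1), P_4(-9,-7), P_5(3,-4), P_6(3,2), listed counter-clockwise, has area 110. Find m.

5

Write out the shoelace sum; only the two edges meeting at P_1 involve m:
2·Area = [(3·3 − m·2) + (m·10 − (-5)·3)] + 156
       = 8·m + 180 = 220
⇒ m = 5.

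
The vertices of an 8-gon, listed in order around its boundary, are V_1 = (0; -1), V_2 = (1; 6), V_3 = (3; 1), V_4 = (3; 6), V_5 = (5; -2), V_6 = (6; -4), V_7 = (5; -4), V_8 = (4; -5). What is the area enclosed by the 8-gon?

Apply Gauss's area formula: 2A = Σ (x_i·y_{i+1} − x_{i+1}·y_i), indices taken mod 8.
V_1→V_2: (0)(6) − (1)(-1) = 1
V_2→V_3: (1)(1) − (3)(6) = -17
V_3→V_4: (3)(6) − (3)(1) = 15
V_4→V_5: (3)(-2) − (5)(6) = -36
V_5→V_6: (5)(-4) − (6)(-2) = -8
V_6→V_7: (6)(-4) − (5)(-4) = -4
V_7→V_8: (5)(-5) − (4)(-4) = -9
V_8→V_1: (4)(-1) − (0)(-5) = -4
Σ = -62
Area = |Σ|/2 = 31.

31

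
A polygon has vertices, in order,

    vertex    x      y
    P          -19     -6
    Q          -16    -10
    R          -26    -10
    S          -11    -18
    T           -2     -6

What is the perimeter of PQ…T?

|PQ| = √((3)² + (-4)²) = √25 = 5
|QR| = √((-10)² + (0)²) = √100 = 10
|RS| = √((15)² + (-8)²) = √289 = 17
|ST| = √((9)² + (12)²) = √225 = 15
|TP| = √((-17)² + (0)²) = √289 = 17
Perimeter = 5 + 10 + 17 + 15 + 17 = 64.

64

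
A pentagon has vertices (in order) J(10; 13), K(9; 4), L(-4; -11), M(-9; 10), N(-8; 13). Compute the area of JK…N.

285

Apply Gauss's area formula: 2A = Σ (x_i·y_{i+1} − x_{i+1}·y_i), indices taken mod 5.
J→K: (10)(4) − (9)(13) = -77
K→L: (9)(-11) − (-4)(4) = -83
L→M: (-4)(10) − (-9)(-11) = -139
M→N: (-9)(13) − (-8)(10) = -37
N→J: (-8)(13) − (10)(13) = -234
Σ = -570
Area = |Σ|/2 = 285.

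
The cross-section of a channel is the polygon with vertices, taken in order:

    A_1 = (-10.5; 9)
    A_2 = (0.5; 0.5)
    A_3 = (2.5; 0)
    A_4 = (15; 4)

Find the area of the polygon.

88

Apply the surveyor's formula: 2A = Σ (x_i·y_{i+1} − x_{i+1}·y_i), indices taken mod 4.
Cross-terms: -9.75, -1.25, 10, 177  ⇒  Σ = 176
Area = |Σ|/2 = 88.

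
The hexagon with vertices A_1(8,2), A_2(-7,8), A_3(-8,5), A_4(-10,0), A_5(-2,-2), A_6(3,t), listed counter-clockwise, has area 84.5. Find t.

Write out the shoelace sum; only the two edges meeting at A_6 involve t:
2·Area = [((-2)·t − 3·(-2)) + (3·2 − 8·t)] + 177
       = -10·t + 189 = 169
⇒ t = 2.

2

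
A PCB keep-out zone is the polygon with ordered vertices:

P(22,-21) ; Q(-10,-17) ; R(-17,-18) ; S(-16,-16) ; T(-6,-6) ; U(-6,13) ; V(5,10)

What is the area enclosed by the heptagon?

636.5

Apply the shoelace (surveyor's) formula: 2A = Σ (x_i·y_{i+1} − x_{i+1}·y_i), indices taken mod 7.
Cross-terms: -584, -109, -16, 0, -114, -125, -325  ⇒  Σ = -1273
Area = |Σ|/2 = 636.5.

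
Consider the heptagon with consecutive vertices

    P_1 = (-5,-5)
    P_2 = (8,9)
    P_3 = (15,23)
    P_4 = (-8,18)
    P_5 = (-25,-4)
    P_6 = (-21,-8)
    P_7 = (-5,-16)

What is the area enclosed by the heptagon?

P_1→P_2: (-5)(9) − (8)(-5) = -5
P_2→P_3: (8)(23) − (15)(9) = 49
P_3→P_4: (15)(18) − (-8)(23) = 454
P_4→P_5: (-8)(-4) − (-25)(18) = 482
P_5→P_6: (-25)(-8) − (-21)(-4) = 116
P_6→P_7: (-21)(-16) − (-5)(-8) = 296
P_7→P_1: (-5)(-5) − (-5)(-16) = -55
Σ = 1337
Area = |Σ|/2 = 668.5.

668.5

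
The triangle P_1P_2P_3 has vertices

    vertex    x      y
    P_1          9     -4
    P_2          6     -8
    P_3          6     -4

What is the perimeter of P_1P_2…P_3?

|P_1P_2| = √((-3)² + (-4)²) = √25 = 5
|P_2P_3| = √((0)² + (4)²) = √16 = 4
|P_3P_1| = √((3)² + (0)²) = √9 = 3
Perimeter = 5 + 4 + 3 = 12.

12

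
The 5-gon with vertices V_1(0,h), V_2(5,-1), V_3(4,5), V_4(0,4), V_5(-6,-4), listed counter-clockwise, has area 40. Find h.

-1

The doubled signed area Σ (x_i y_{i+1} − x_{i+1} y_i) is linear in h.
With h=0 it equals 69; the coefficient of h is -11 (from the two edges through V_1).
So -11·h + 69 = 2·40 = 80 ⇒ h = -1.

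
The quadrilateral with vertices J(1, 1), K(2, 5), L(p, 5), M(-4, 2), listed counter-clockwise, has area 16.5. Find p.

Write out the shoelace sum; only the two edges meeting at L involve p:
2·Area = [(2·5 − p·5) + (p·2 − (-4)·5)] + -3
       = -3·p + 27 = 33
⇒ p = -2.

-2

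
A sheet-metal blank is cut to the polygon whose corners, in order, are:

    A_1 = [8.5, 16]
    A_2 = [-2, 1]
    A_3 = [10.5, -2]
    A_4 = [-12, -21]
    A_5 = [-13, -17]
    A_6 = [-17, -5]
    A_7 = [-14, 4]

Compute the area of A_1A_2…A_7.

Cross-terms: 40.5, -6.5, -244.5, -69, -224, -138, -258  ⇒  Σ = -899.5
Area = |Σ|/2 = 449.75.

449.75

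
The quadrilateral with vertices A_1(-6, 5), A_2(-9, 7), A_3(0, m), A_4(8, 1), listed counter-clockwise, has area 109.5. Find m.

The doubled signed area Σ (x_i y_{i+1} − x_{i+1} y_i) is linear in m.
With m=0 it equals 49; the coefficient of m is -17 (from the two edges through A_3).
So -17·m + 49 = 2·109.5 = 219 ⇒ m = -10.

-10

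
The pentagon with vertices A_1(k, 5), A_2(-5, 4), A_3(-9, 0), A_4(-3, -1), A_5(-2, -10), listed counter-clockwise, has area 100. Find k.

8

Write out the shoelace sum; only the two edges meeting at A_1 involve k:
2·Area = [((-2)·5 − k·(-10)) + (k·4 − (-5)·5)] + 73
       = 14·k + 88 = 200
⇒ k = 8.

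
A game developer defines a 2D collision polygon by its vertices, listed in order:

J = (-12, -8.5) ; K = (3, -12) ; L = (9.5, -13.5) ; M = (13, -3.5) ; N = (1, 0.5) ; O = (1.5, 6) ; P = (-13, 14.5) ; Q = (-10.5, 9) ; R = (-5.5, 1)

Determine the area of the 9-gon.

Apply the shoelace (surveyor's) formula: 2A = Σ (x_i·y_{i+1} − x_{i+1}·y_i), indices taken mod 9.
Σ = (169.5) + (73.5) + (142.25) + (10) + (5.25) + (99.75) + (35.25) + (39) + (58.75) = 633.25
Area = |Σ|/2 = 316.625.

316.625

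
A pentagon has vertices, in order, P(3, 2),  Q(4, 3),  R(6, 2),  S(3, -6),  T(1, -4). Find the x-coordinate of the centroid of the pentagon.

Apply the shoelace formula. First the cross-terms c_i = x_i·y_{i+1} − x_{i+1}·y_i:
  1, -10, -42, -6, 14  ⇒  2A = -43, A = -21.5.
Then Σ (x_i + x_{i+1})·c_i = -439, so x̄ = -439 / (6·(-21.5)) = 439/129.

439/129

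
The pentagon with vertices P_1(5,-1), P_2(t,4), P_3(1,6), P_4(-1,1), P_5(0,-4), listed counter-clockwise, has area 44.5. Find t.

The doubled signed area Σ (x_i y_{i+1} − x_{i+1} y_i) is linear in t.
With t=0 it equals 47; the coefficient of t is 7 (from the two edges through P_2).
So 7·t + 47 = 2·44.5 = 89 ⇒ t = 6.

6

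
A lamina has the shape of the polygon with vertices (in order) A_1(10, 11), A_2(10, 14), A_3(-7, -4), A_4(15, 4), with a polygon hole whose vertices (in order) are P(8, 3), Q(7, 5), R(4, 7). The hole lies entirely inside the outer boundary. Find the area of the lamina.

Outer boundary:
Apply the surveyor's formula: 2A = Σ (x_i·y_{i+1} − x_{i+1}·y_i), indices taken mod 4.
A_1→A_2: (10)(14) − (10)(11) = 30
A_2→A_3: (10)(-4) − (-7)(14) = 58
A_3→A_4: (-7)(4) − (15)(-4) = 32
A_4→A_1: (15)(11) − (10)(4) = 125
Σ = 245
Area = |Σ|/2 = 122.5.
Hole:
Apply Gauss's area formula: 2A = Σ (x_i·y_{i+1} − x_{i+1}·y_i), indices taken mod 3.
Cross-terms: 19, 29, -44  ⇒  Σ = 4
Area = |Σ|/2 = 2.
Net area = 122.5 − 2 = 120.5.

120.5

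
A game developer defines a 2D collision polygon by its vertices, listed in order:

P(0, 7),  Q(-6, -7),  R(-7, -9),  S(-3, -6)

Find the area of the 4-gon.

20.5

Apply the shoelace formula: 2A = Σ (x_i·y_{i+1} − x_{i+1}·y_i), indices taken mod 4.
Σ = (42) + (5) + (15) + (-21) = 41
Area = |Σ|/2 = 20.5.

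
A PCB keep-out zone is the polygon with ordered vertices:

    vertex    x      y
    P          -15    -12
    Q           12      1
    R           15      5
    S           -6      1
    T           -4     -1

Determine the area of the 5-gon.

131

Apply the shoelace formula: 2A = Σ (x_i·y_{i+1} − x_{i+1}·y_i), indices taken mod 5.
Cross-terms: 129, 45, 45, 10, 33  ⇒  Σ = 262
Area = |Σ|/2 = 131.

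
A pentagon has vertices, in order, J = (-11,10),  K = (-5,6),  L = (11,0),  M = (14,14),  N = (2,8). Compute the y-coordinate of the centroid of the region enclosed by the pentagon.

Apply Gauss's area formula. First the cross-terms c_i = x_i·y_{i+1} − x_{i+1}·y_i:
  -16, -66, 154, 84, 108  ⇒  2A = 264, A = 132.
Then Σ (y_i + y_{i+1})·c_i = 5296, so ȳ = 5296 / (6·132) = 662/99.

662/99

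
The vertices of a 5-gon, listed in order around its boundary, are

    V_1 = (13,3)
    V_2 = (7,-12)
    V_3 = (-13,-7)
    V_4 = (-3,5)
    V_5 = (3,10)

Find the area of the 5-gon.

Apply Gauss's area formula: 2A = Σ (x_i·y_{i+1} − x_{i+1}·y_i), indices taken mod 5.
Cross-terms: -177, -205, -86, -45, -121  ⇒  Σ = -634
Area = |Σ|/2 = 317.

317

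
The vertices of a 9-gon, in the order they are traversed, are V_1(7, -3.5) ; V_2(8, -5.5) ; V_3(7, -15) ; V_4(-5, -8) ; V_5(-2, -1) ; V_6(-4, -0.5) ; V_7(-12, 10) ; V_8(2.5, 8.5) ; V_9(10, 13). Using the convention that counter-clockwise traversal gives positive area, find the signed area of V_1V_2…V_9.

-294.25

Apply the shoelace formula: 2A = Σ (x_i·y_{i+1} − x_{i+1}·y_i), indices taken mod 9.
Σ = (-10.5) + (-81.5) + (-131) + (-11) + (-3) + (-46) + (-127) + (-52.5) + (-126) = -588.5
Signed area = Σ/2 = -294.25 (negative ⇒ clockwise traversal).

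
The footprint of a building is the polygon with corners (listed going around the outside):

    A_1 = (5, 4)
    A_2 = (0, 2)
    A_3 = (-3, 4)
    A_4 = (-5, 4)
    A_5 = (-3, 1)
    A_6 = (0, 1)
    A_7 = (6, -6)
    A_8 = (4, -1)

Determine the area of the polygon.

30.5

A_1→A_2: (5)(2) − (0)(4) = 10
A_2→A_3: (0)(4) − (-3)(2) = 6
A_3→A_4: (-3)(4) − (-5)(4) = 8
A_4→A_5: (-5)(1) − (-3)(4) = 7
A_5→A_6: (-3)(1) − (0)(1) = -3
A_6→A_7: (0)(-6) − (6)(1) = -6
A_7→A_8: (6)(-1) − (4)(-6) = 18
A_8→A_1: (4)(4) − (5)(-1) = 21
Σ = 61
Area = |Σ|/2 = 30.5.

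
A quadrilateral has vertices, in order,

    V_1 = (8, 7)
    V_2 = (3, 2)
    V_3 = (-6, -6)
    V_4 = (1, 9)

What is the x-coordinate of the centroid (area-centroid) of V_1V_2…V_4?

191/186

Apply the shoelace (surveyor's) formula. First the cross-terms c_i = x_i·y_{i+1} − x_{i+1}·y_i:
  -5, -6, -48, -65  ⇒  2A = -124, A = -62.
Then Σ (x_i + x_{i+1})·c_i = -382, so x̄ = -382 / (6·(-62)) = 191/186.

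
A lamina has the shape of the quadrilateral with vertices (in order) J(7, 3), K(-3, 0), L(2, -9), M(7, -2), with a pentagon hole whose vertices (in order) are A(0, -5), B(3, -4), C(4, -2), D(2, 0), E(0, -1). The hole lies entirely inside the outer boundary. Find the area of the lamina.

51.5

Outer boundary:
Apply the surveyor's formula: 2A = Σ (x_i·y_{i+1} − x_{i+1}·y_i), indices taken mod 4.
Σ = (9) + (27) + (59) + (35) = 130
Area = |Σ|/2 = 65.
Hole:
Apply the shoelace (surveyor's) formula: 2A = Σ (x_i·y_{i+1} − x_{i+1}·y_i), indices taken mod 5.
Cross-terms: 15, 10, 4, -2, 0  ⇒  Σ = 27
Area = |Σ|/2 = 13.5.
Net area = 65 − 13.5 = 51.5.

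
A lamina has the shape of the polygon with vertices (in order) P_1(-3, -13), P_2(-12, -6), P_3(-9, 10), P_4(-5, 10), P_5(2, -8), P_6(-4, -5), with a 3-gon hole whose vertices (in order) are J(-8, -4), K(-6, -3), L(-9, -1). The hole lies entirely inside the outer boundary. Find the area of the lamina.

Outer boundary:
Σ = (-138) + (-174) + (-40) + (20) + (-42) + (37) = -337
Area = |Σ|/2 = 168.5.
Hole:
Σ = (0) + (-21) + (28) = 7
Area = |Σ|/2 = 3.5.
Net area = 168.5 − 3.5 = 165.

165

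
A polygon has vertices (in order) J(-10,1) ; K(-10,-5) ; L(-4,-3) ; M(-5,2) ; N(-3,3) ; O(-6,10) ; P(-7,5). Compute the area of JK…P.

J→K: (-10)(-5) − (-10)(1) = 60
K→L: (-10)(-3) − (-4)(-5) = 10
L→M: (-4)(2) − (-5)(-3) = -23
M→N: (-5)(3) − (-3)(2) = -9
N→O: (-3)(10) − (-6)(3) = -12
O→P: (-6)(5) − (-7)(10) = 40
P→J: (-7)(1) − (-10)(5) = 43
Σ = 109
Area = |Σ|/2 = 54.5.

54.5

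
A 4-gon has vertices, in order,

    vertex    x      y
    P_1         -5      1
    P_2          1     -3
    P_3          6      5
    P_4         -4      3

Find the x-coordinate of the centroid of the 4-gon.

41/129

Apply the shoelace formula. First the cross-terms c_i = x_i·y_{i+1} − x_{i+1}·y_i:
  14, 23, 38, 11  ⇒  2A = 86, A = 43.
Then Σ (x_i + x_{i+1})·c_i = 82, so x̄ = 82 / (6·43) = 41/129.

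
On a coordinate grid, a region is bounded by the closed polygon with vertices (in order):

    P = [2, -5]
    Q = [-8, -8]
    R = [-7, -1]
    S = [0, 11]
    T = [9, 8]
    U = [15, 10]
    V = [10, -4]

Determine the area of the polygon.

Apply the shoelace (surveyor's) formula: 2A = Σ (x_i·y_{i+1} − x_{i+1}·y_i), indices taken mod 7.
P→Q: (2)(-8) − (-8)(-5) = -56
Q→R: (-8)(-1) − (-7)(-8) = -48
R→S: (-7)(11) − (0)(-1) = -77
S→T: (0)(8) − (9)(11) = -99
T→U: (9)(10) − (15)(8) = -30
U→V: (15)(-4) − (10)(10) = -160
V→P: (10)(-5) − (2)(-4) = -42
Σ = -512
Area = |Σ|/2 = 256.

256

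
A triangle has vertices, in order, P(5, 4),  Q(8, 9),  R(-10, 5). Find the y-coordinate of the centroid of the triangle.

Apply the shoelace (surveyor's) formula. First the cross-terms c_i = x_i·y_{i+1} − x_{i+1}·y_i:
  13, 130, -65  ⇒  2A = 78, A = 39.
Then Σ (y_i + y_{i+1})·c_i = 1404, so ȳ = 1404 / (6·39) = 6.

6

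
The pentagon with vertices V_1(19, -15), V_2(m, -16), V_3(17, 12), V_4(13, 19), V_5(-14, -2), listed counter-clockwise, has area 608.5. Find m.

22

The doubled signed area Σ (x_i y_{i+1} − x_{i+1} y_i) is linear in m.
With m=0 it equals 623; the coefficient of m is 27 (from the two edges through V_2).
So 27·m + 623 = 2·608.5 = 1217 ⇒ m = 22.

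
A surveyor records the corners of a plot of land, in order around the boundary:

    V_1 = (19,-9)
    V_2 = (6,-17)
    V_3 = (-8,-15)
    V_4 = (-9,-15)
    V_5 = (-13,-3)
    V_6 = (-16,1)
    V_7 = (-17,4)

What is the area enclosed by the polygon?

354.5

Cross-terms: -269, -226, -15, -168, -61, -47, 77  ⇒  Σ = -709
Area = |Σ|/2 = 354.5.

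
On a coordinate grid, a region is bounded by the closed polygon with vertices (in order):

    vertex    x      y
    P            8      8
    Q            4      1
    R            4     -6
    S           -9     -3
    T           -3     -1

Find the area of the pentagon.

67

Apply the surveyor's formula: 2A = Σ (x_i·y_{i+1} − x_{i+1}·y_i), indices taken mod 5.
Σ = (-24) + (-28) + (-66) + (0) + (-16) = -134
Area = |Σ|/2 = 67.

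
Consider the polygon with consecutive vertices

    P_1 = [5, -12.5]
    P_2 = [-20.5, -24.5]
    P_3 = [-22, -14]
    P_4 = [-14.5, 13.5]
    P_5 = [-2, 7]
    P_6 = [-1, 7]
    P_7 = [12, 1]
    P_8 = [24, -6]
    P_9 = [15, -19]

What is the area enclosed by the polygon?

Apply Gauss's area formula: 2A = Σ (x_i·y_{i+1} − x_{i+1}·y_i), indices taken mod 9.
P_1→P_2: (5)(-24.5) − (-20.5)(-12.5) = -378.75
P_2→P_3: (-20.5)(-14) − (-22)(-24.5) = -252
P_3→P_4: (-22)(13.5) − (-14.5)(-14) = -500
P_4→P_5: (-14.5)(7) − (-2)(13.5) = -74.5
P_5→P_6: (-2)(7) − (-1)(7) = -7
P_6→P_7: (-1)(1) − (12)(7) = -85
P_7→P_8: (12)(-6) − (24)(1) = -96
P_8→P_9: (24)(-19) − (15)(-6) = -366
P_9→P_1: (15)(-12.5) − (5)(-19) = -92.5
Σ = -1851.75
Area = |Σ|/2 = 925.875.

925.875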